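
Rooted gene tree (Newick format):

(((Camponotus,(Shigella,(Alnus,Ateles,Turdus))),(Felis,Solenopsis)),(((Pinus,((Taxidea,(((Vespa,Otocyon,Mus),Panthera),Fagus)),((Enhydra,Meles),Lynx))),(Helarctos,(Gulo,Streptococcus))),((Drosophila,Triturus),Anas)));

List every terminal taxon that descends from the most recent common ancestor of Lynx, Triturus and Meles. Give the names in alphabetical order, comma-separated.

Tracing Lynx: it sits inside ((Enhydra,Meles),Lynx).
Tracing Triturus: it sits inside (Drosophila,Triturus).
Tracing Meles: it sits inside (Enhydra,Meles).
The smallest clade enclosing all 3 is (((Pinus,((Taxidea,(((Vespa,Otocyon,Mus),Panthera),Fagus)),((Enhydra,Meles),Lynx))),(Helarctos,(Gulo,Streptococcus))),((Drosophila,Triturus),Anas)); the answer is its 16 terminal taxa in alphabetical order.

Anas, Drosophila, Enhydra, Fagus, Gulo, Helarctos, Lynx, Meles, Mus, Otocyon, Panthera, Pinus, Streptococcus, Taxidea, Triturus, Vespa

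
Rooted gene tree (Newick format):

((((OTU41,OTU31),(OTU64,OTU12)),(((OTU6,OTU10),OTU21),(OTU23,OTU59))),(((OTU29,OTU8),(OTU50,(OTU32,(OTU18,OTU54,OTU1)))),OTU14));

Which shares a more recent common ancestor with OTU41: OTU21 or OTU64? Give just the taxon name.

The MRCA of OTU41 and OTU64 subtends ((OTU41,OTU31),(OTU64,OTU12)) (4 taxa).
The MRCA of OTU41 and OTU21 subtends (((OTU41,OTU31),(OTU64,OTU12)),(((OTU6,OTU10),OTU21),(OTU23,OTU59))) (9 taxa).
The first is nested inside the second, so OTU41 shares a more recent common ancestor with OTU64.

OTU64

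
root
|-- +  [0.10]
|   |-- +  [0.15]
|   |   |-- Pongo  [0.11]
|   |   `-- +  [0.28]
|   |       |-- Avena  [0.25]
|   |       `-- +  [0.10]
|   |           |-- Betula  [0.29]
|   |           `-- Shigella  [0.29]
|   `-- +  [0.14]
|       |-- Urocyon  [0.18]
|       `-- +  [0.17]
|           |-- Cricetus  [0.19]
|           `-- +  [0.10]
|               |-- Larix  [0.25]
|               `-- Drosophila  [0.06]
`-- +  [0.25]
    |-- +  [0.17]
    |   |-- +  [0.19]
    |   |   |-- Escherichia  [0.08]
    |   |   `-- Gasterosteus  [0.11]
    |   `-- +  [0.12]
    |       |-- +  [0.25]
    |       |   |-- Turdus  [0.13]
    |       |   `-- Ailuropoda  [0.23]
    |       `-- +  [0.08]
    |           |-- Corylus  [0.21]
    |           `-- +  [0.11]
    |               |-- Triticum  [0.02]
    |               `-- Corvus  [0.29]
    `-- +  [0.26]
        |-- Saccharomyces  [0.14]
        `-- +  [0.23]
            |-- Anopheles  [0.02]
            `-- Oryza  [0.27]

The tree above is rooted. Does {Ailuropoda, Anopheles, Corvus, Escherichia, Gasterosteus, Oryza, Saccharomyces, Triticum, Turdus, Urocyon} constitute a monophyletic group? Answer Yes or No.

No

The MRCA of the listed taxa is the root, so the smallest clade containing them is the whole tree.
That clade also contains Avena, Betula, Corylus, Cricetus, Drosophila, Larix, Pongo, Shigella, which are not in the proposed group, so the group is not monophyletic.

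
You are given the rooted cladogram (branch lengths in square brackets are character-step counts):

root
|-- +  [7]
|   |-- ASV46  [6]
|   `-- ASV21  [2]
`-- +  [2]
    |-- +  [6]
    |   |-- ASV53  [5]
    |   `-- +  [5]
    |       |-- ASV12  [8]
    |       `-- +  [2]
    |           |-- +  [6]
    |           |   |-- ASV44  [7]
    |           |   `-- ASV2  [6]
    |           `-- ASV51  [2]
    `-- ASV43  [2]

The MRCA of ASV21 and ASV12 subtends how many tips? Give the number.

The MRCA of ASV21 and ASV12 is the root, so the clade is the entire tree.
That clade contains 8 terminal taxa: ASV12, ASV2, ASV21, ASV43, ASV44, ASV46, ASV51, ASV53.

8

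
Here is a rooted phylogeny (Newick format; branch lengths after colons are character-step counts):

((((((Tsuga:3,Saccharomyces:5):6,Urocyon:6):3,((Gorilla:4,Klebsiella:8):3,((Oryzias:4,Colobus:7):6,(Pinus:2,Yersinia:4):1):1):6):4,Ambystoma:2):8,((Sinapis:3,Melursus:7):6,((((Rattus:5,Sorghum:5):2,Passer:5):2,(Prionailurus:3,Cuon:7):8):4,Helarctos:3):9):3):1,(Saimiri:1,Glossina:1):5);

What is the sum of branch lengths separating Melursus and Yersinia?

40

The path runs Melursus → … → MRCA → … → Yersinia; the MRCA is the node subtending (((((Tsuga,Saccharomyces),Urocyon),((Gorilla,Klebsiella),((Oryzias,Colobus),(Pinus,Yersinia)))),Ambystoma),((Sinapis,Melursus),((((Rattus,Sorghum),Passer),(Prionailurus,Cuon)),Helarctos))).
Branch lengths along that path: 7 + 6 + 3 + 8 + 4 + 6 + 1 + 1 + 4 = 40.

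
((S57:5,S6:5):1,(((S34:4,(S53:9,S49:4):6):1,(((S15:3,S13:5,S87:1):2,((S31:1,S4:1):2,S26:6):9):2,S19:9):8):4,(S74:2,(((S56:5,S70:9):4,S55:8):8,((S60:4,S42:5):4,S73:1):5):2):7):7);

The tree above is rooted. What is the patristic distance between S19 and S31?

The path runs S19 → … → MRCA → … → S31; the MRCA is the node subtending (((S15,S13,S87),((S31,S4),S26)),S19).
Branch lengths along that path: 9 + 2 + 9 + 2 + 1 = 23.

23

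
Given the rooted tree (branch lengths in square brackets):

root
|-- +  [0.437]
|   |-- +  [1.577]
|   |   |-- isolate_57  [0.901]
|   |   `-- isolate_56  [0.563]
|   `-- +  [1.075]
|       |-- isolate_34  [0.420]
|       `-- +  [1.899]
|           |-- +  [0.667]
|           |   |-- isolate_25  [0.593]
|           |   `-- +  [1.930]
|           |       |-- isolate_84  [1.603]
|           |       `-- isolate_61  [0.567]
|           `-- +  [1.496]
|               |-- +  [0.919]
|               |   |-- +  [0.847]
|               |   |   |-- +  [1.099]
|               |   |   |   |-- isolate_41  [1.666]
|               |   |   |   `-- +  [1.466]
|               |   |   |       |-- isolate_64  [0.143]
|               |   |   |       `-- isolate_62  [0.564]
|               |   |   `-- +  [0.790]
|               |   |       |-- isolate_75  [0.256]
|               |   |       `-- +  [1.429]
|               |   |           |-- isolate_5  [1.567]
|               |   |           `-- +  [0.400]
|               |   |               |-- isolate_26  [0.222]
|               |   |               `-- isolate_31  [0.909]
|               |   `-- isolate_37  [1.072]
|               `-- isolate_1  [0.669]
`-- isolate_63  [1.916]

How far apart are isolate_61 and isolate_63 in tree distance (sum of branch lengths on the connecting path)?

8.491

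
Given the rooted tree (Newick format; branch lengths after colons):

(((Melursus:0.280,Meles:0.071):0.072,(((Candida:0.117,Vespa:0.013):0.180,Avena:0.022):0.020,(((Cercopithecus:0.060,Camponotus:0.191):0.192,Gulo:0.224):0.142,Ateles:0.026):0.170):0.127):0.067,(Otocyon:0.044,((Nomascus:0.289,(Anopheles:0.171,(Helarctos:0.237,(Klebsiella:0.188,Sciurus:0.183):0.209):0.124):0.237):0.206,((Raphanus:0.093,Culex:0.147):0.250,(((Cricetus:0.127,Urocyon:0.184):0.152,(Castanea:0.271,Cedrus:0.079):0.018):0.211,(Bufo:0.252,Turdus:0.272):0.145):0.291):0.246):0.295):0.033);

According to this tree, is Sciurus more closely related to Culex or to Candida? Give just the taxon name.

Culex

The MRCA of Sciurus and Culex subtends ((Nomascus,(Anopheles,(Helarctos,(Klebsiella,Sciurus)))),((Raphanus,Culex),(((Cricetus,Urocyon),(Castanea,Cedrus)),(Bufo,Turdus)))) (13 taxa).
The MRCA of Sciurus and Candida is the root, subtending the entire tree (23 taxa).
The first is nested inside the second, so Sciurus shares a more recent common ancestor with Culex.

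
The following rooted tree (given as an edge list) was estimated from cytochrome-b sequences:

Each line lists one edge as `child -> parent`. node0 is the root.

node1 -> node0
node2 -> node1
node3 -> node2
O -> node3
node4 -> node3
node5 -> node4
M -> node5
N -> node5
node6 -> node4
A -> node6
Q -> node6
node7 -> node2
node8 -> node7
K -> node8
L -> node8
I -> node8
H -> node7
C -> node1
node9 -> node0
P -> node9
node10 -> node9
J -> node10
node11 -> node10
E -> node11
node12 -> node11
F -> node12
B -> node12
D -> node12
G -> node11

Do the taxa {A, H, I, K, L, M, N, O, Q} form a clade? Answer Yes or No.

Yes

The most recent common ancestor of these taxa subtends ((O,((M,N),(A,Q))),((K,L,I),H)).
That clade has exactly 9 tips — every listed taxon and nothing else — so the group is monophyletic.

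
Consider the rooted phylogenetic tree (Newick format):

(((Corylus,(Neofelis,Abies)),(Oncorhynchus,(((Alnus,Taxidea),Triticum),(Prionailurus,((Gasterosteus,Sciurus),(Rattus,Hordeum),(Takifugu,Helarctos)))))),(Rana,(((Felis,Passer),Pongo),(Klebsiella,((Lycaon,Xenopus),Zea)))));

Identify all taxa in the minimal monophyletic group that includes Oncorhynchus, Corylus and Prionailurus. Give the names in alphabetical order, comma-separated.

Abies, Alnus, Corylus, Gasterosteus, Helarctos, Hordeum, Neofelis, Oncorhynchus, Prionailurus, Rattus, Sciurus, Takifugu, Taxidea, Triticum

Tracing Oncorhynchus: it sits inside (Oncorhynchus,(((Alnus,Taxidea),Triticum),(Prionailurus,((Gasterosteus,Sciurus),(Rattus,Hordeum),(Takifugu,Helarctos))))).
Tracing Corylus: it sits inside (Corylus,(Neofelis,Abies)).
Tracing Prionailurus: it sits inside (Prionailurus,((Gasterosteus,Sciurus),(Rattus,Hordeum),(Takifugu,Helarctos))).
The smallest clade enclosing all 3 is ((Corylus,(Neofelis,Abies)),(Oncorhynchus,(((Alnus,Taxidea),Triticum),(Prionailurus,((Gasterosteus,Sciurus),(Rattus,Hordeum),(Takifugu,Helarctos)))))); the answer is its 14 terminal taxa in alphabetical order.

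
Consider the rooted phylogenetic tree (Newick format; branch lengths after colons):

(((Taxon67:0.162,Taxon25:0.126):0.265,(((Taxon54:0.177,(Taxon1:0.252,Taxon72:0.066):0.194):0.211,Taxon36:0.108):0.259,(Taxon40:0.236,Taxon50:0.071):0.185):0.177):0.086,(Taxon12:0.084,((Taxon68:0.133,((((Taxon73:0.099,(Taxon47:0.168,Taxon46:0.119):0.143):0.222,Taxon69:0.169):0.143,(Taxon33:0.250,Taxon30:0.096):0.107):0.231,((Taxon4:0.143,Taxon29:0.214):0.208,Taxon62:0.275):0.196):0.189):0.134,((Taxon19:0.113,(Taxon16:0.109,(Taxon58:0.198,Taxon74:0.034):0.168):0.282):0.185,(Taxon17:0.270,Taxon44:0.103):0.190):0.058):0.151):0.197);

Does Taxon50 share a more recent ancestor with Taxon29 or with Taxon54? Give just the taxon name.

The MRCA of Taxon50 and Taxon54 subtends (((Taxon54,(Taxon1,Taxon72)),Taxon36),(Taxon40,Taxon50)) (6 taxa).
The MRCA of Taxon50 and Taxon29 is the root, subtending the entire tree (25 taxa).
The first is nested inside the second, so Taxon50 shares a more recent common ancestor with Taxon54.

Taxon54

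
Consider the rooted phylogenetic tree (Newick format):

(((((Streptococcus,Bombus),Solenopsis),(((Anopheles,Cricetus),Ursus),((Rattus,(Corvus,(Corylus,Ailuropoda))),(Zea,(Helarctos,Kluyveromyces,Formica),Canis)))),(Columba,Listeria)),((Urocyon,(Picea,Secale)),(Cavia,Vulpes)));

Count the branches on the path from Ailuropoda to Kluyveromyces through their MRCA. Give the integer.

7

The MRCA of Ailuropoda and Kluyveromyces is the node subtending ((Rattus,(Corvus,(Corylus,Ailuropoda))),(Zea,(Helarctos,Kluyveromyces,Formica),Canis)).
From Ailuropoda up to that node: 4 branches. From Kluyveromyces up to the same node: 3 branches. Total: 4 + 3 = 7.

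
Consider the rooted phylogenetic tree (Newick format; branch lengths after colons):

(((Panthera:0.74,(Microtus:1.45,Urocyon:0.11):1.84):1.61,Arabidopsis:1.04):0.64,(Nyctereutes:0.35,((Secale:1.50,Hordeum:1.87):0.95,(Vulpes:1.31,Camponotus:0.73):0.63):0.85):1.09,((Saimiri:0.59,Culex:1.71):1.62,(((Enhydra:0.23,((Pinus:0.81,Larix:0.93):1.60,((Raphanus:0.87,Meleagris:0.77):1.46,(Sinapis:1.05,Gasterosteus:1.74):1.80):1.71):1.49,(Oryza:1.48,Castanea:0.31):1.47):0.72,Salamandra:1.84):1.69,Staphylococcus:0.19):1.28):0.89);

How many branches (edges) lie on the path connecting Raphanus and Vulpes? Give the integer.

The MRCA of Raphanus and Vulpes is the root of the tree.
From Raphanus up to that node: 8 branches. From Vulpes up to the same node: 4 branches. Total: 8 + 4 = 12.

12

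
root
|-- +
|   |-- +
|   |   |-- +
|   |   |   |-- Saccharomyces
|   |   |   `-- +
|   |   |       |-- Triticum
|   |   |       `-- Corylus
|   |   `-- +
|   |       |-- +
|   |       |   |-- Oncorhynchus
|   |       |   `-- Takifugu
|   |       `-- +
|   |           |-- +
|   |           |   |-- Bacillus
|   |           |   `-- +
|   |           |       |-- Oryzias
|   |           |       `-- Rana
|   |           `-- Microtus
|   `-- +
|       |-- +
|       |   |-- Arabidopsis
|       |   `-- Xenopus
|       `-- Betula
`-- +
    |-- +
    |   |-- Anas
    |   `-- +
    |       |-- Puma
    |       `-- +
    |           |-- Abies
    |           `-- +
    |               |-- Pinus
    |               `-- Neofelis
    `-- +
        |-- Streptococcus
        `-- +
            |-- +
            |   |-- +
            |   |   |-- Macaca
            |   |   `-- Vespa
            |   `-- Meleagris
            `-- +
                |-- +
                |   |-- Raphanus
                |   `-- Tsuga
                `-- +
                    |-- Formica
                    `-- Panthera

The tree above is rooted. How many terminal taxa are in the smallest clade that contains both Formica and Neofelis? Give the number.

13

The MRCA of Formica and Neofelis is the node subtending ((Anas,(Puma,(Abies,(Pinus,Neofelis)))),(Streptococcus,(((Macaca,Vespa),Meleagris),((Raphanus,Tsuga),(Formica,Panthera))))).
That clade contains 13 terminal taxa: Abies, Anas, Formica, Macaca, Meleagris, Neofelis, Panthera, Pinus, Puma, Raphanus, Streptococcus, Tsuga, Vespa.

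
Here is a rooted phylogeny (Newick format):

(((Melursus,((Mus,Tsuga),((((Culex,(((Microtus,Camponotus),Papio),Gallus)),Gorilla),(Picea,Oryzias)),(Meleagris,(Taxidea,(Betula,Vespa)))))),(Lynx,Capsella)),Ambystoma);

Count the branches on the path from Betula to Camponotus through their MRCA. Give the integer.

11

The MRCA of Betula and Camponotus is the node subtending ((((Culex,(((Microtus,Camponotus),Papio),Gallus)),Gorilla),(Picea,Oryzias)),(Meleagris,(Taxidea,(Betula,Vespa)))).
From Betula up to that node: 4 branches. From Camponotus up to the same node: 7 branches. Total: 4 + 7 = 11.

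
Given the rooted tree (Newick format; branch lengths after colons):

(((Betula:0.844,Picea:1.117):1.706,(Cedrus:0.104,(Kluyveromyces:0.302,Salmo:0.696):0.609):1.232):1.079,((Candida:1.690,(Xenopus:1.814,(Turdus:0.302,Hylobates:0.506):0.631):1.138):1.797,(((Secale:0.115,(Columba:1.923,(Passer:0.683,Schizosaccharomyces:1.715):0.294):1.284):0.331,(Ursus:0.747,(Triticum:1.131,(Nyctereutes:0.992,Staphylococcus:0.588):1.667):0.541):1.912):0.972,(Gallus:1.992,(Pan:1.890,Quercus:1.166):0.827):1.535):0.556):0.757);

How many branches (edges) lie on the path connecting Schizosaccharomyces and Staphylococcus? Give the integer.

8

The MRCA of Schizosaccharomyces and Staphylococcus is the node subtending ((Secale,(Columba,(Passer,Schizosaccharomyces))),(Ursus,(Triticum,(Nyctereutes,Staphylococcus)))).
From Schizosaccharomyces up to that node: 4 branches. From Staphylococcus up to the same node: 4 branches. Total: 4 + 4 = 8.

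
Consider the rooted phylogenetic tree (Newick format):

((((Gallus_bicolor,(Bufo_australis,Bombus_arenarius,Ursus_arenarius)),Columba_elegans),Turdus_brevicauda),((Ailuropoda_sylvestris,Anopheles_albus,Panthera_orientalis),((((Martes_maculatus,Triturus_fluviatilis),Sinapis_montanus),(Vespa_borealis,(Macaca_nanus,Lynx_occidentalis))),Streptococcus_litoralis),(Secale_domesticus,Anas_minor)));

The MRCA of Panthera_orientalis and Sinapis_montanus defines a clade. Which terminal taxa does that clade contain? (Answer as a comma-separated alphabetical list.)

Tracing Panthera_orientalis: it sits inside (Ailuropoda_sylvestris,Anopheles_albus,Panthera_orientalis).
Tracing Sinapis_montanus: it sits inside ((Martes_maculatus,Triturus_fluviatilis),Sinapis_montanus).
The smallest clade enclosing both is ((Ailuropoda_sylvestris,Anopheles_albus,Panthera_orientalis),((((Martes_maculatus,Triturus_fluviatilis),Sinapis_montanus),(Vespa_borealis,(Macaca_nanus,Lynx_occidentalis))),Streptococcus_litoralis),(Secale_domesticus,Anas_minor)); the answer is its 12 terminal taxa in alphabetical order.

Ailuropoda_sylvestris, Anas_minor, Anopheles_albus, Lynx_occidentalis, Macaca_nanus, Martes_maculatus, Panthera_orientalis, Secale_domesticus, Sinapis_montanus, Streptococcus_litoralis, Triturus_fluviatilis, Vespa_borealis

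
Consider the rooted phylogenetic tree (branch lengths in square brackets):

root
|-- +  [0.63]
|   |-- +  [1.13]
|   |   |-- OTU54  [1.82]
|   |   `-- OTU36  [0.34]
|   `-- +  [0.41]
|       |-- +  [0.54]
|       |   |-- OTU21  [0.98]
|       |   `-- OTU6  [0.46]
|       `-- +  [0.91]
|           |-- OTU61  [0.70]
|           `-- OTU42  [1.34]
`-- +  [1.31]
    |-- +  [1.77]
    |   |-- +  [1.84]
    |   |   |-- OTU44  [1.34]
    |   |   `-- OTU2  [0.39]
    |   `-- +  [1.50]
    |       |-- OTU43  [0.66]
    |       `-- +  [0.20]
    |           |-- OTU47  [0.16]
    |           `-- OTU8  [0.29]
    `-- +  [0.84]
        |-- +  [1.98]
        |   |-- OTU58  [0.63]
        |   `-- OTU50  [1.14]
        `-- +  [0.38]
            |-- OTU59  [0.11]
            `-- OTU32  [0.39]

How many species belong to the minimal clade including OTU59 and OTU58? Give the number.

The MRCA of OTU59 and OTU58 is the node subtending ((OTU58,OTU50),(OTU59,OTU32)).
That clade contains 4 terminal taxa: OTU32, OTU50, OTU58, OTU59.

4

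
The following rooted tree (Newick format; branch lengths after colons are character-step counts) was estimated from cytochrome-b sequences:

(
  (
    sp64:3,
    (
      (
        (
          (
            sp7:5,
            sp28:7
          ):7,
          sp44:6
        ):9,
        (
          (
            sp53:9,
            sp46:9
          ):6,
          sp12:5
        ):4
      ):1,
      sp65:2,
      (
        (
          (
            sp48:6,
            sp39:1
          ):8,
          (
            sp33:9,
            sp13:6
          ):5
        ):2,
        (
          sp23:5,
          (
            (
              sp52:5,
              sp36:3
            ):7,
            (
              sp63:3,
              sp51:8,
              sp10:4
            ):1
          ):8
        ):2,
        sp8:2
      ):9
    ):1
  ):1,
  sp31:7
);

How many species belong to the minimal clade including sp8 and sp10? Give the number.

11

The MRCA of sp8 and sp10 is the node subtending (((sp48,sp39),(sp33,sp13)),(sp23,((sp52,sp36),(sp63,sp51,sp10))),sp8).
That clade contains 11 terminal taxa: sp10, sp13, sp23, sp33, sp36, sp39, sp48, sp51, sp52, sp63, sp8.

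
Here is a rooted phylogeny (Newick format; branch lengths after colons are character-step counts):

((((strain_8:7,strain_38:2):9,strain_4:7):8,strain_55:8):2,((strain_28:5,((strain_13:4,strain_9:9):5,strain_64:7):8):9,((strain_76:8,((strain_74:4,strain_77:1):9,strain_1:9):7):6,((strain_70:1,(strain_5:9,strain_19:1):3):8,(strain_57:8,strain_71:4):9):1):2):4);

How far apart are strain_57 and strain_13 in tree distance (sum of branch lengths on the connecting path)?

46

The path runs strain_57 → … → MRCA → … → strain_13; the MRCA is the node subtending ((strain_28,((strain_13,strain_9),strain_64)),((strain_76,((strain_74,strain_77),strain_1)),((strain_70,(strain_5,strain_19)),(strain_57,strain_71)))).
Branch lengths along that path: 8 + 9 + 1 + 2 + 9 + 8 + 5 + 4 = 46.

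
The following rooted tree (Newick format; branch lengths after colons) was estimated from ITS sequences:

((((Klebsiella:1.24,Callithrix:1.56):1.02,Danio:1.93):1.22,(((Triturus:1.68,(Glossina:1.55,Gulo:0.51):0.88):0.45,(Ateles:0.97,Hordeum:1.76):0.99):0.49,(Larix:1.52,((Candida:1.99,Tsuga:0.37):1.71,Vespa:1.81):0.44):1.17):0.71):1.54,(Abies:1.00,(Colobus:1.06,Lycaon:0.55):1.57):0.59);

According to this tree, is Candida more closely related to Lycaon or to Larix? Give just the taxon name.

Larix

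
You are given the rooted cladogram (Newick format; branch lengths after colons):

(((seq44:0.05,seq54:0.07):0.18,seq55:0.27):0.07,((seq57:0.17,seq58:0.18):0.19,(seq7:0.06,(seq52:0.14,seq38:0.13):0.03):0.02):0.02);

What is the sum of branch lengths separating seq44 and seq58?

0.69

The path runs seq44 → … → MRCA → … → seq58; the MRCA is the root of the tree.
Branch lengths along that path: 0.05 + 0.18 + 0.07 + 0.02 + 0.19 + 0.18 = 0.69.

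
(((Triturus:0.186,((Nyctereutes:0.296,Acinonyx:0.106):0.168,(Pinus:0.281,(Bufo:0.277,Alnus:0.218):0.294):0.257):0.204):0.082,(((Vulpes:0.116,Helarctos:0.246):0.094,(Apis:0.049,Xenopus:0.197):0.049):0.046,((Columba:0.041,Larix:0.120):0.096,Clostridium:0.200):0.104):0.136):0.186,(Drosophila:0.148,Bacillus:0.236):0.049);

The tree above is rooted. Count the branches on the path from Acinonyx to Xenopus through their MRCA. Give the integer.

8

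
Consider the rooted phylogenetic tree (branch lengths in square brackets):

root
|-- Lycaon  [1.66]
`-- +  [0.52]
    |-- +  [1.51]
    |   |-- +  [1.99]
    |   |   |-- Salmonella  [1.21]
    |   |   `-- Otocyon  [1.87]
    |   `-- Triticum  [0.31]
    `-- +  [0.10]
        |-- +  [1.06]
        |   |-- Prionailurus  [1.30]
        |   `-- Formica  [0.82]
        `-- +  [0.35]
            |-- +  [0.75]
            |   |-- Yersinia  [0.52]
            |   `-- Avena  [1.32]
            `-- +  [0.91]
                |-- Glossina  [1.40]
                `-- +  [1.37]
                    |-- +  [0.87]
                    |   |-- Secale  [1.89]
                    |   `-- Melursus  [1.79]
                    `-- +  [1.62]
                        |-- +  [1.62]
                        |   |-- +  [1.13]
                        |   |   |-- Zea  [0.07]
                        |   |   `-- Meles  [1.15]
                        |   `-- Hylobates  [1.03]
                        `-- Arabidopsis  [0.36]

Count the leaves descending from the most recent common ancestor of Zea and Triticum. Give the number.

The MRCA of Zea and Triticum is the node subtending (((Salmonella,Otocyon),Triticum),((Prionailurus,Formica),((Yersinia,Avena),(Glossina,((Secale,Melursus),(((Zea,Meles),Hylobates),Arabidopsis)))))).
That clade contains 14 terminal taxa: Arabidopsis, Avena, Formica, Glossina, Hylobates, Meles, Melursus, Otocyon, Prionailurus, Salmonella, Secale, Triticum, Yersinia, Zea.

14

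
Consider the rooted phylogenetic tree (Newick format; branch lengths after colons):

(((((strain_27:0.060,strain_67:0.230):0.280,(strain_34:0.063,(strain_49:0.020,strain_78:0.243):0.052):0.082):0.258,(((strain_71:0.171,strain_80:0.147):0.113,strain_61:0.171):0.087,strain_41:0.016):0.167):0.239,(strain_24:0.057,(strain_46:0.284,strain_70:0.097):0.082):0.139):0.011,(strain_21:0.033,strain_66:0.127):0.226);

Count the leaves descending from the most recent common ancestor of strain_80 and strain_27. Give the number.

The MRCA of strain_80 and strain_27 is the node subtending (((strain_27,strain_67),(strain_34,(strain_49,strain_78))),(((strain_71,strain_80),strain_61),strain_41)).
That clade contains 9 terminal taxa: strain_27, strain_34, strain_41, strain_49, strain_61, strain_67, strain_71, strain_78, strain_80.

9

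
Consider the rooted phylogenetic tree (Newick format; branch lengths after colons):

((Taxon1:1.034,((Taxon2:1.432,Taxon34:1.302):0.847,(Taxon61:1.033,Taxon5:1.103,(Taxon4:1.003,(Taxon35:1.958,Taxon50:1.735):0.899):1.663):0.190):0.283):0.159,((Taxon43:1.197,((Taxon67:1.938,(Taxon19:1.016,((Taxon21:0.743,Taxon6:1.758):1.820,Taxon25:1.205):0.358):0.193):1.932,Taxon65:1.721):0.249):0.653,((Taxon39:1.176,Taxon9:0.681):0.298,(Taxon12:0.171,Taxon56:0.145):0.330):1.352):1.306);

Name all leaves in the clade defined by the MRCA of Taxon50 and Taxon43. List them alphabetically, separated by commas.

Taxon1, Taxon12, Taxon19, Taxon2, Taxon21, Taxon25, Taxon34, Taxon35, Taxon39, Taxon4, Taxon43, Taxon5, Taxon50, Taxon56, Taxon6, Taxon61, Taxon65, Taxon67, Taxon9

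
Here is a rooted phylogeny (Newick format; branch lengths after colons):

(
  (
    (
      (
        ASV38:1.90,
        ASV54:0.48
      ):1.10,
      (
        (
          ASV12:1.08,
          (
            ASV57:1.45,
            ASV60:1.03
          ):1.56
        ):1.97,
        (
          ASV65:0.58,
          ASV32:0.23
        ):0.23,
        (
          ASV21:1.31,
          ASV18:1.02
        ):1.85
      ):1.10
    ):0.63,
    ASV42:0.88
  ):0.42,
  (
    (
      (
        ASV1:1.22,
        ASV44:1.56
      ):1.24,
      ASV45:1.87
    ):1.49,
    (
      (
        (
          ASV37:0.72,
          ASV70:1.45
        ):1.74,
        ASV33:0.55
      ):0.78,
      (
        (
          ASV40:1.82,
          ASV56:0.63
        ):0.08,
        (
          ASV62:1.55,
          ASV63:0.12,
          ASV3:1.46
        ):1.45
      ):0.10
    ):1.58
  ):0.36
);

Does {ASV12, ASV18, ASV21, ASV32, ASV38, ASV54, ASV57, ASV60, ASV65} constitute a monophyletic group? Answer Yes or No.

The most recent common ancestor of these taxa subtends ((ASV38,ASV54),((ASV12,(ASV57,ASV60)),(ASV65,ASV32),(ASV21,ASV18))).
That clade has exactly 9 tips — every listed taxon and nothing else — so the group is monophyletic.

Yes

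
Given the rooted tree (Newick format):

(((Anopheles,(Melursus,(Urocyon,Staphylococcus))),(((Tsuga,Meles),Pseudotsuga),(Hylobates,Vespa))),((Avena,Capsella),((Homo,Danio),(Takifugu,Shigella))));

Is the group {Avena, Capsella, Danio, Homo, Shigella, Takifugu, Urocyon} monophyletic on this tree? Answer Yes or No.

No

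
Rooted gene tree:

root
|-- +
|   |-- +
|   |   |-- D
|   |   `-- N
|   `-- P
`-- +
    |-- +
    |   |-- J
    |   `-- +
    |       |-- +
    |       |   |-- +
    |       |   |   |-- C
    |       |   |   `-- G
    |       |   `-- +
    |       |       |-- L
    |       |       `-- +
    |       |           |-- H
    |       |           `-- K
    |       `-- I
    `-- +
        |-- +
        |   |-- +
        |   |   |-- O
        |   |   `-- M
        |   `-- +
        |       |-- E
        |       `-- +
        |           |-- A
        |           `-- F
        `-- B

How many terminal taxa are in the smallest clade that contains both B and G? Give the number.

13

The MRCA of B and G is the node subtending ((J,(((C,G),(L,(H,K))),I)),(((O,M),(E,(A,F))),B)).
That clade contains 13 terminal taxa: A, B, C, E, F, G, H, I, J, K, L, M, O.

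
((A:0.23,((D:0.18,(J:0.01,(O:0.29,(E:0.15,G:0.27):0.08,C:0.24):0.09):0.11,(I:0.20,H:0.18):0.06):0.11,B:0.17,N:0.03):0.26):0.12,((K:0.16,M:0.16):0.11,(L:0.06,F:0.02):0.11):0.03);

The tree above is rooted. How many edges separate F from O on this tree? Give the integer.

The MRCA of F and O is the root of the tree.
From F up to that node: 3 branches. From O up to the same node: 6 branches. Total: 3 + 6 = 9.

9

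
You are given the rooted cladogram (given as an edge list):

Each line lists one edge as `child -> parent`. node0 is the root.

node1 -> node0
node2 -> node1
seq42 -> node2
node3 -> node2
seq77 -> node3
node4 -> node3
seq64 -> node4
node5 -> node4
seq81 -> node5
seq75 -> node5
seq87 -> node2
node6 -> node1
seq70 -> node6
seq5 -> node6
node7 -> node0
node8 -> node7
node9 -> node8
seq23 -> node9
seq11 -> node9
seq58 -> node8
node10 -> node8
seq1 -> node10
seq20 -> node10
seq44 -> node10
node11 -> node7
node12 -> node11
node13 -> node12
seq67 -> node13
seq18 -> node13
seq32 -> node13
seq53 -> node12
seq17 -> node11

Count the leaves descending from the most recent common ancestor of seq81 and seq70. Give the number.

The MRCA of seq81 and seq70 is the node subtending ((seq42,(seq77,(seq64,(seq81,seq75))),seq87),(seq70,seq5)).
That clade contains 8 terminal taxa: seq42, seq5, seq64, seq70, seq75, seq77, seq81, seq87.

8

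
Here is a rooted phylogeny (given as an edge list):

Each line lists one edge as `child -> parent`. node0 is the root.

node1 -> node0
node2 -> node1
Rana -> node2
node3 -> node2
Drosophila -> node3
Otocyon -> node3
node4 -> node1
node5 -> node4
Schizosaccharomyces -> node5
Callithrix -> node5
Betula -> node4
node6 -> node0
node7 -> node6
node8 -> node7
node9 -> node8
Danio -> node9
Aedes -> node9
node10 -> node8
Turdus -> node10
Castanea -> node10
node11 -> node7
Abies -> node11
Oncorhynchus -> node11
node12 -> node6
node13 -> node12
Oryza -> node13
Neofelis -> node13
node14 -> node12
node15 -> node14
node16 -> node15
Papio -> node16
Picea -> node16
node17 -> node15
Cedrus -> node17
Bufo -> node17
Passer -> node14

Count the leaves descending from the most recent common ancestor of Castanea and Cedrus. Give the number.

The MRCA of Castanea and Cedrus is the node subtending ((((Danio,Aedes),(Turdus,Castanea)),(Abies,Oncorhynchus)),((Oryza,Neofelis),(((Papio,Picea),(Cedrus,Bufo)),Passer))).
That clade contains 13 terminal taxa: Abies, Aedes, Bufo, Castanea, Cedrus, Danio, Neofelis, Oncorhynchus, Oryza, Papio, Passer, Picea, Turdus.

13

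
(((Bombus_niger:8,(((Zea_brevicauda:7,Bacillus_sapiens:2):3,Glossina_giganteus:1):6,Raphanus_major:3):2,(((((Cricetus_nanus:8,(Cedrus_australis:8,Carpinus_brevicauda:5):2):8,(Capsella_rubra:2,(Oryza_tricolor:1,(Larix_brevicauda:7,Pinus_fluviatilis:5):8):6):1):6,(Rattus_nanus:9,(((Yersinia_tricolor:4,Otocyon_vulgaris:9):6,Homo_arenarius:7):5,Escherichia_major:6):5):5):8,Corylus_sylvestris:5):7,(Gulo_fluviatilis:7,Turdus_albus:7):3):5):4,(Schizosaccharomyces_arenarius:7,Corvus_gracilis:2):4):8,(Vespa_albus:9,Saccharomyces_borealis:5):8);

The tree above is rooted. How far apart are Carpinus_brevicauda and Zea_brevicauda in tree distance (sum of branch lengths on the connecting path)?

59

The path runs Carpinus_brevicauda → … → MRCA → … → Zea_brevicauda; the MRCA is the node subtending (Bombus_niger,(((Zea_brevicauda,Bacillus_sapiens),Glossina_giganteus),Raphanus_major),(((((Cricetus_nanus,(Cedrus_australis,Carpinus_brevicauda)),(Capsella_rubra,(Oryza_tricolor,(Larix_brevicauda,Pinus_fluviatilis)))),(Rattus_nanus,(((Yersinia_tricolor,Otocyon_vulgaris),Homo_arenarius),Escherichia_major))),Corylus_sylvestris),(Gulo_fluviatilis,Turdus_albus))).
Branch lengths along that path: 5 + 2 + 8 + 6 + 8 + 7 + 5 + 2 + 6 + 3 + 7 = 59.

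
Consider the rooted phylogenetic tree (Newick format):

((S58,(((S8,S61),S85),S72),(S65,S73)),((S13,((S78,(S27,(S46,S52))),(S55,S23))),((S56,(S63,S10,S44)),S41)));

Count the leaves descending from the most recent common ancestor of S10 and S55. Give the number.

12

The MRCA of S10 and S55 is the node subtending ((S13,((S78,(S27,(S46,S52))),(S55,S23))),((S56,(S63,S10,S44)),S41)).
That clade contains 12 terminal taxa: S10, S13, S23, S27, S41, S44, S46, S52, S55, S56, S63, S78.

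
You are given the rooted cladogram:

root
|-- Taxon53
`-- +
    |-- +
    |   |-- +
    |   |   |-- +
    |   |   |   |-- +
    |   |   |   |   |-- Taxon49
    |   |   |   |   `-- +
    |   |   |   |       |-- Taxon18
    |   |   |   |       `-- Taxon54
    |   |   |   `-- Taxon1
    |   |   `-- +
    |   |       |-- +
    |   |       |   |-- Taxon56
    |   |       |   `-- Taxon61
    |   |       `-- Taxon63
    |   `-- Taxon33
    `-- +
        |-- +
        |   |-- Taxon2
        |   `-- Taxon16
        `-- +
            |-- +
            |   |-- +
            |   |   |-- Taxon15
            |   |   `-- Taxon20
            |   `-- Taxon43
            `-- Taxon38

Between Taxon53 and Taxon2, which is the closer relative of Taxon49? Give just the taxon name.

Taxon2

The MRCA of Taxon49 and Taxon2 subtends (((((Taxon49,(Taxon18,Taxon54)),Taxon1),((Taxon56,Taxon61),Taxon63)),Taxon33),((Taxon2,Taxon16),(((Taxon15,Taxon20),Taxon43),Taxon38))) (14 taxa).
The MRCA of Taxon49 and Taxon53 is the root, subtending the entire tree (15 taxa).
The first is nested inside the second, so Taxon49 shares a more recent common ancestor with Taxon2.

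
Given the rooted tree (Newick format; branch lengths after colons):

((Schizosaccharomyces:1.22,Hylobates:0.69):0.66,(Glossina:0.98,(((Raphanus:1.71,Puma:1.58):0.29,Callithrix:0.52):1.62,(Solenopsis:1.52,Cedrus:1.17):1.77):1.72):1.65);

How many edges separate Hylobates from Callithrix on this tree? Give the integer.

The MRCA of Hylobates and Callithrix is the root of the tree.
From Hylobates up to that node: 2 branches. From Callithrix up to the same node: 4 branches. Total: 2 + 4 = 6.

6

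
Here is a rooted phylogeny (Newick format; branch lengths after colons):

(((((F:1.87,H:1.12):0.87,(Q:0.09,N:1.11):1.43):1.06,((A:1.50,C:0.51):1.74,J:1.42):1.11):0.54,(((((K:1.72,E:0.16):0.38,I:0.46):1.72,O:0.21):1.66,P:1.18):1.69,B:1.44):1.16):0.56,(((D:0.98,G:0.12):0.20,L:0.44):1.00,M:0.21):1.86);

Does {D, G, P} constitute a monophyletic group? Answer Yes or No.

The MRCA of the listed taxa is the root, so the smallest clade containing them is the whole tree.
That clade also contains A, B, C, E, F, H, I, J, K, L, M, N, O, Q, which are not in the proposed group, so the group is not monophyletic.

No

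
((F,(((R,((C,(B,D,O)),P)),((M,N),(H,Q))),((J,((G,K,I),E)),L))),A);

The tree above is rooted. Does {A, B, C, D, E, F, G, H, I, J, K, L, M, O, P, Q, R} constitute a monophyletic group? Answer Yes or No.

No

The MRCA of the listed taxa is the root, so the smallest clade containing them is the whole tree.
That clade also contains N, which is not in the proposed group, so the group is not monophyletic.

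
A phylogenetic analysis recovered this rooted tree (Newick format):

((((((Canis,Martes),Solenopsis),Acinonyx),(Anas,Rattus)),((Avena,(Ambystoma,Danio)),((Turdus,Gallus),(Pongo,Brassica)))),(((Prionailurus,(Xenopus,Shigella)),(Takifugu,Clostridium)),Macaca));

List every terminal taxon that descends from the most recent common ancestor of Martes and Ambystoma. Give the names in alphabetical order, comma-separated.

Tracing Martes: it sits inside (Canis,Martes).
Tracing Ambystoma: it sits inside (Ambystoma,Danio).
The smallest clade enclosing both is (((((Canis,Martes),Solenopsis),Acinonyx),(Anas,Rattus)),((Avena,(Ambystoma,Danio)),((Turdus,Gallus),(Pongo,Brassica)))); the answer is its 13 terminal taxa in alphabetical order.

Acinonyx, Ambystoma, Anas, Avena, Brassica, Canis, Danio, Gallus, Martes, Pongo, Rattus, Solenopsis, Turdus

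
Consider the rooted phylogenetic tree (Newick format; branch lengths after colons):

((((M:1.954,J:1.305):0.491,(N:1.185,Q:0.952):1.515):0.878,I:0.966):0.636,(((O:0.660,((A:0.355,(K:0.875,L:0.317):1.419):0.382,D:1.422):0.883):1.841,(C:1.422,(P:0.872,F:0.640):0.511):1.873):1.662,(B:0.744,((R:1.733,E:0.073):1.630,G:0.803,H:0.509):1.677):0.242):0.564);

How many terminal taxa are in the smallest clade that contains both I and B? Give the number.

The MRCA of I and B is the root, so the clade is the entire tree.
That clade contains 18 terminal taxa: A, B, C, D, E, F, G, H, I, J, K, L, M, N, O, P, Q, R.

18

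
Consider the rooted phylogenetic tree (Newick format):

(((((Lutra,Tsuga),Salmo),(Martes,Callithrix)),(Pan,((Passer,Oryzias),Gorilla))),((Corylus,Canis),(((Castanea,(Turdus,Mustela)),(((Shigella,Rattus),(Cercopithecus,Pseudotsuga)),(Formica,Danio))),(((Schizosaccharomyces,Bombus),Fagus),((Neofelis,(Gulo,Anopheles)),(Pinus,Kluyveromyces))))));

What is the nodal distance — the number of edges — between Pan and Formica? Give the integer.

The MRCA of Pan and Formica is the root of the tree.
From Pan up to that node: 3 branches. From Formica up to the same node: 6 branches. Total: 3 + 6 = 9.

9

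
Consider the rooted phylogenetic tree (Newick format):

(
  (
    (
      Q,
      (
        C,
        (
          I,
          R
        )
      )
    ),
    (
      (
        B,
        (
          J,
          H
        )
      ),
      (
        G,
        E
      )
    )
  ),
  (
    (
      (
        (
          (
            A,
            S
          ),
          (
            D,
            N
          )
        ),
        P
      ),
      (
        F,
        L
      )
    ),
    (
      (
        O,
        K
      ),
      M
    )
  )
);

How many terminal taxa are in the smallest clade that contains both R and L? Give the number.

19

The MRCA of R and L is the root, so the clade is the entire tree.
That clade contains 19 terminal taxa: A, B, C, D, E, F, G, H, I, J, K, L, M, N, O, P, Q, R, S.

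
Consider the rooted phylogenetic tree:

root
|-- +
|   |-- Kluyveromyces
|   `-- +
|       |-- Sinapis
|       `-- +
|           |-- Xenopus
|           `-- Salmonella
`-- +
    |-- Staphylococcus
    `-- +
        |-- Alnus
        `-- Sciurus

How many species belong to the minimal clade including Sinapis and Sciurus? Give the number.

The MRCA of Sinapis and Sciurus is the root, so the clade is the entire tree.
That clade contains 7 terminal taxa: Alnus, Kluyveromyces, Salmonella, Sciurus, Sinapis, Staphylococcus, Xenopus.

7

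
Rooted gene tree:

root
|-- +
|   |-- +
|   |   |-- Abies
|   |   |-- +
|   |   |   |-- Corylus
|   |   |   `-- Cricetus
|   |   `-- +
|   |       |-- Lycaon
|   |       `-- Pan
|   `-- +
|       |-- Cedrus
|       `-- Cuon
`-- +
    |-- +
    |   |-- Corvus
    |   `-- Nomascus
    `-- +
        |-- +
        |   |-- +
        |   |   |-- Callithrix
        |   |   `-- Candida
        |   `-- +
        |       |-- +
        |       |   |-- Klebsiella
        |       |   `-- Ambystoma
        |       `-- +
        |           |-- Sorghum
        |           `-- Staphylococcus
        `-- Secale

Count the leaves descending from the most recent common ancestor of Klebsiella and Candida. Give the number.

The MRCA of Klebsiella and Candida is the node subtending ((Callithrix,Candida),((Klebsiella,Ambystoma),(Sorghum,Staphylococcus))).
That clade contains 6 terminal taxa: Ambystoma, Callithrix, Candida, Klebsiella, Sorghum, Staphylococcus.

6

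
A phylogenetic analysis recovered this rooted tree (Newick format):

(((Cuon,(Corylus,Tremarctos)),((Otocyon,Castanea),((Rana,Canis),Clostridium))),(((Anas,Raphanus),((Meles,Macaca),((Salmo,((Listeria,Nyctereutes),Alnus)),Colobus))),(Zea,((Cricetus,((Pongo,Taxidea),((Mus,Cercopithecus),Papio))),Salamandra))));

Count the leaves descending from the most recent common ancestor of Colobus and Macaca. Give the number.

7

The MRCA of Colobus and Macaca is the node subtending ((Meles,Macaca),((Salmo,((Listeria,Nyctereutes),Alnus)),Colobus)).
That clade contains 7 terminal taxa: Alnus, Colobus, Listeria, Macaca, Meles, Nyctereutes, Salmo.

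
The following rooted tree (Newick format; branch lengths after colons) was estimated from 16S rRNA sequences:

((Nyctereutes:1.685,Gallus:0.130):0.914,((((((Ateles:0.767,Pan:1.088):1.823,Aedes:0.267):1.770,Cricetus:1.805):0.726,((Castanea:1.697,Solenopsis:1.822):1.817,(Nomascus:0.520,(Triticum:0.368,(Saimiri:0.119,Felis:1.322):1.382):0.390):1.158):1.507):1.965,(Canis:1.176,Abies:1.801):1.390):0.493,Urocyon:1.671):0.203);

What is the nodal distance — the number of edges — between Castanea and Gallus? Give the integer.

8

The MRCA of Castanea and Gallus is the root of the tree.
From Castanea up to that node: 6 branches. From Gallus up to the same node: 2 branches. Total: 6 + 2 = 8.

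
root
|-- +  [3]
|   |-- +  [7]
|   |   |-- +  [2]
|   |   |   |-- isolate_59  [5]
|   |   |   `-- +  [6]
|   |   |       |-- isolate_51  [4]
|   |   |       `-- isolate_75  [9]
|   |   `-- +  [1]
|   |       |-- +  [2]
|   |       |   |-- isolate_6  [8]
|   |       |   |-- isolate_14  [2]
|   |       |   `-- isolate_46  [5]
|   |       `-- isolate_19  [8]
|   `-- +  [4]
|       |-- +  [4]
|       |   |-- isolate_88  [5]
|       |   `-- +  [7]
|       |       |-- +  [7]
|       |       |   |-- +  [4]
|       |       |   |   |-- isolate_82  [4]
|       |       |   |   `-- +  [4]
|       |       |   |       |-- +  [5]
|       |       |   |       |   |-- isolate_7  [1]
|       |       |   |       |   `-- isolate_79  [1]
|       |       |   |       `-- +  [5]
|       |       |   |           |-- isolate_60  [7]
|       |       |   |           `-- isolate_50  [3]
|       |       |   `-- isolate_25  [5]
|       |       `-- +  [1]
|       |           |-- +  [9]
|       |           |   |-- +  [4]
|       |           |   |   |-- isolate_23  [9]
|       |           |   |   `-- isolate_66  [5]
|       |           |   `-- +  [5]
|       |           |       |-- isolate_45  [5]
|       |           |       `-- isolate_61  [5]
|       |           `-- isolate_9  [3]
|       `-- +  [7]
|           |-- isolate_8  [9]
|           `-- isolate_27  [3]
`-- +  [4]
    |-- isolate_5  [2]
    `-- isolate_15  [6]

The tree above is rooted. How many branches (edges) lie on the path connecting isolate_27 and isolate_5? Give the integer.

6

The MRCA of isolate_27 and isolate_5 is the root of the tree.
From isolate_27 up to that node: 4 branches. From isolate_5 up to the same node: 2 branches. Total: 4 + 2 = 6.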